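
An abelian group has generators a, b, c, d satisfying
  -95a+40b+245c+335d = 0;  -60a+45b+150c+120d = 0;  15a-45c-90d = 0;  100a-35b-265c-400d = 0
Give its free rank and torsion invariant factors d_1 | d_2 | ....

rank_ℚ(R)=4; free=4−4=0
SNF(R) diag = [5, 15, 15, 45] → torsion [5, 15, 15, 45]

Answer: M ≅ ℤ/5 ⊕ ℤ/15 ⊕ ℤ/15 ⊕ ℤ/45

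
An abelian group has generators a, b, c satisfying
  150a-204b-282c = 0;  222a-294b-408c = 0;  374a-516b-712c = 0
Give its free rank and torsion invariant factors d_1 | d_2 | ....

rank_ℚ(R)=3; free=3−3=0
SNF(R) diag = [2, 6, 18] → torsion [2, 6, 18]

Answer: M ≅ ℤ/2 ⊕ ℤ/6 ⊕ ℤ/18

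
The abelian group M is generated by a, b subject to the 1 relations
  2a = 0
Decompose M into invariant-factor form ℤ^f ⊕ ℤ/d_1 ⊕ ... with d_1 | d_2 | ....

rank_ℚ(R)=1; free=2−1=1
SNF(R) diag = [2] → torsion [2]

Answer: M ≅ ℤ^1 ⊕ ℤ/2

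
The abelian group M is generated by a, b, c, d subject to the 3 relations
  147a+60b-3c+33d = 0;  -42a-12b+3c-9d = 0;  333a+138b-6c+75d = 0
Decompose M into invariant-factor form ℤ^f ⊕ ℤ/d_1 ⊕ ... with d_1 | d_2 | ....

rank_ℚ(R)=3; free=4−3=1
SNF(R) diag = [3, 3, 3] → torsion [3, 3, 3]

Answer: M ≅ ℤ^1 ⊕ ℤ/3 ⊕ ℤ/3 ⊕ ℤ/3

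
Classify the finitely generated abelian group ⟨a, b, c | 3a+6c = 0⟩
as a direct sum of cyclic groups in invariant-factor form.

rank_ℚ(R)=1; free=3−1=2
SNF(R) diag = [3] → torsion [3]

Answer: M ≅ ℤ^2 ⊕ ℤ/3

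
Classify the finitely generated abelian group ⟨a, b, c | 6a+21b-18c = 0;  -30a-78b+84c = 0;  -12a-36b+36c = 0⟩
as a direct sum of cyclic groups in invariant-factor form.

Answer: M ≅ ℤ/3 ⊕ ℤ/6 ⊕ ℤ/12

Derivation:
rank_ℚ(R)=3; free=3−3=0
SNF(R) diag = [3, 6, 12] → torsion [3, 6, 12]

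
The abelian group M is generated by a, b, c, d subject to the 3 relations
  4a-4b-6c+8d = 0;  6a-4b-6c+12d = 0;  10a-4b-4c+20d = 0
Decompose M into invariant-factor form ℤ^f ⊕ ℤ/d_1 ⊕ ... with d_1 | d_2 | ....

Answer: M ≅ ℤ^1 ⊕ ℤ/2 ⊕ ℤ/2 ⊕ ℤ/4

Derivation:
rank_ℚ(R)=3; free=4−3=1
SNF(R) diag = [2, 2, 4] → torsion [2, 2, 4]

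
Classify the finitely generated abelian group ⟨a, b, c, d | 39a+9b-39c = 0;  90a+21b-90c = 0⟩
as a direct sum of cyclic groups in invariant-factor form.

Answer: M ≅ ℤ^2 ⊕ ℤ/3 ⊕ ℤ/3

Derivation:
rank_ℚ(R)=2; free=4−2=2
SNF(R) diag = [3, 3] → torsion [3, 3]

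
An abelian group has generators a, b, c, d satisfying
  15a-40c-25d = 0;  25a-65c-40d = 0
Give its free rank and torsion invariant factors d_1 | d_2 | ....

rank_ℚ(R)=2; free=4−2=2
SNF(R) diag = [5, 5] → torsion [5, 5]

Answer: M ≅ ℤ^2 ⊕ ℤ/5 ⊕ ℤ/5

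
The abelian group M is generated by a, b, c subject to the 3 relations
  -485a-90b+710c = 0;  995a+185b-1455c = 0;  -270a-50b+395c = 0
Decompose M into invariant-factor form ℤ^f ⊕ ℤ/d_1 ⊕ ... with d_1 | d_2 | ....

rank_ℚ(R)=3; free=3−3=0
SNF(R) diag = [5, 5, 5] → torsion [5, 5, 5]

Answer: M ≅ ℤ/5 ⊕ ℤ/5 ⊕ ℤ/5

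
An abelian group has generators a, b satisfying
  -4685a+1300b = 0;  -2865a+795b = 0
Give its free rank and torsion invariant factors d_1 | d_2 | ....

rank_ℚ(R)=2; free=2−2=0
SNF(R) diag = [5, 15] → torsion [5, 15]

Answer: M ≅ ℤ/5 ⊕ ℤ/15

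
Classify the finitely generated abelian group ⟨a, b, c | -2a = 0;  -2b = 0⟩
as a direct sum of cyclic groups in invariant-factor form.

rank_ℚ(R)=2; free=3−2=1
SNF(R) diag = [2, 2] → torsion [2, 2]

Answer: M ≅ ℤ^1 ⊕ ℤ/2 ⊕ ℤ/2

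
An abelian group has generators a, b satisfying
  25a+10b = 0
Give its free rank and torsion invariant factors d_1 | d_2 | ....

rank_ℚ(R)=1; free=2−1=1
SNF(R) diag = [5] → torsion [5]

Answer: M ≅ ℤ^1 ⊕ ℤ/5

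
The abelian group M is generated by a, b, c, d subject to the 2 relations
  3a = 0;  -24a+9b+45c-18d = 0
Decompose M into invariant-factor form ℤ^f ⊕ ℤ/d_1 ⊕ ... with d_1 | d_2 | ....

Answer: M ≅ ℤ^2 ⊕ ℤ/3 ⊕ ℤ/9

Derivation:
rank_ℚ(R)=2; free=4−2=2
SNF(R) diag = [3, 9] → torsion [3, 9]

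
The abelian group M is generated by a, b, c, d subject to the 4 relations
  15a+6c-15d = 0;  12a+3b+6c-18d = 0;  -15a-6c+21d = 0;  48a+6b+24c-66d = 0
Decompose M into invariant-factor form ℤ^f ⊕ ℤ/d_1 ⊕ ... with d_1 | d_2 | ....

rank_ℚ(R)=4; free=4−4=0
SNF(R) diag = [3, 3, 6, 12] → torsion [3, 3, 6, 12]

Answer: M ≅ ℤ/3 ⊕ ℤ/3 ⊕ ℤ/6 ⊕ ℤ/12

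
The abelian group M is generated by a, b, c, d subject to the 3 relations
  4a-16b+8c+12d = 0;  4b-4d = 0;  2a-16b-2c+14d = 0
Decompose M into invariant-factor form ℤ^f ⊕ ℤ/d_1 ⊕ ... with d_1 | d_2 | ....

Answer: M ≅ ℤ^1 ⊕ ℤ/2 ⊕ ℤ/4 ⊕ ℤ/12

Derivation:
rank_ℚ(R)=3; free=4−3=1
SNF(R) diag = [2, 4, 12] → torsion [2, 4, 12]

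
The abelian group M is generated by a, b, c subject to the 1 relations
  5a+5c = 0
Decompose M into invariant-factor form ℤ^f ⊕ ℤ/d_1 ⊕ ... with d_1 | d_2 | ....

Answer: M ≅ ℤ^2 ⊕ ℤ/5

Derivation:
rank_ℚ(R)=1; free=3−1=2
SNF(R) diag = [5] → torsion [5]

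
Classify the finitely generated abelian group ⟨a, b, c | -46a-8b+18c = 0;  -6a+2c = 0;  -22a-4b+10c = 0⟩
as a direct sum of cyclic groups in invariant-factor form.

rank_ℚ(R)=3; free=3−3=0
SNF(R) diag = [2, 4, 8] → torsion [2, 4, 8]

Answer: M ≅ ℤ/2 ⊕ ℤ/4 ⊕ ℤ/8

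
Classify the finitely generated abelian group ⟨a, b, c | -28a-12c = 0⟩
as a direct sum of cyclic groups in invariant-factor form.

rank_ℚ(R)=1; free=3−1=2
SNF(R) diag = [4] → torsion [4]

Answer: M ≅ ℤ^2 ⊕ ℤ/4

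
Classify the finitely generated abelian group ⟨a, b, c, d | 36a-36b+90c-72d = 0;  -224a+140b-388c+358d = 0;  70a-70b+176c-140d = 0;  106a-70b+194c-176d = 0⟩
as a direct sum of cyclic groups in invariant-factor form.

Answer: M ≅ ℤ/2 ⊕ ℤ/6 ⊕ ℤ/18 ⊕ ℤ/36

Derivation:
rank_ℚ(R)=4; free=4−4=0
SNF(R) diag = [2, 6, 18, 36] → torsion [2, 6, 18, 36]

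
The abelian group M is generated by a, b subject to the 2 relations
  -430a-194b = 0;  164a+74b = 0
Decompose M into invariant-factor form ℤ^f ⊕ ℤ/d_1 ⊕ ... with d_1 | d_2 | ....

rank_ℚ(R)=2; free=2−2=0
SNF(R) diag = [2, 2] → torsion [2, 2]

Answer: M ≅ ℤ/2 ⊕ ℤ/2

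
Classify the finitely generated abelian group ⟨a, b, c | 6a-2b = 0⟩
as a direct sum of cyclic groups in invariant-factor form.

Answer: M ≅ ℤ^2 ⊕ ℤ/2

Derivation:
rank_ℚ(R)=1; free=3−1=2
SNF(R) diag = [2] → torsion [2]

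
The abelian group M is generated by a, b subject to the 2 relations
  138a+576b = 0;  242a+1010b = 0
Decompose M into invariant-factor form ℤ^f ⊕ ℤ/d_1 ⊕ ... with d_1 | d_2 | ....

rank_ℚ(R)=2; free=2−2=0
SNF(R) diag = [2, 6] → torsion [2, 6]

Answer: M ≅ ℤ/2 ⊕ ℤ/6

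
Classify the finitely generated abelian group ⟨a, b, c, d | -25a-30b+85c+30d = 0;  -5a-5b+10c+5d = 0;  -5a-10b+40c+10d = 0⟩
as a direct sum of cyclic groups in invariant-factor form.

Answer: M ≅ ℤ^1 ⊕ ℤ/5 ⊕ ℤ/5 ⊕ ℤ/5

Derivation:
rank_ℚ(R)=3; free=4−3=1
SNF(R) diag = [5, 5, 5] → torsion [5, 5, 5]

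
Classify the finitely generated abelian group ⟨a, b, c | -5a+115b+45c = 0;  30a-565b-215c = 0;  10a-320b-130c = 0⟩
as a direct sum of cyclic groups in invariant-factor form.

Answer: M ≅ ℤ/5 ⊕ ℤ/5 ⊕ ℤ/10

Derivation:
rank_ℚ(R)=3; free=3−3=0
SNF(R) diag = [5, 5, 10] → torsion [5, 5, 10]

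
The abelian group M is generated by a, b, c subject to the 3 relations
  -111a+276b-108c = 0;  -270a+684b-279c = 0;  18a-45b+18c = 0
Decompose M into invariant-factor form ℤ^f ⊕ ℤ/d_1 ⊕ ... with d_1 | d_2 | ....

rank_ℚ(R)=3; free=3−3=0
SNF(R) diag = [3, 9, 9] → torsion [3, 9, 9]

Answer: M ≅ ℤ/3 ⊕ ℤ/9 ⊕ ℤ/9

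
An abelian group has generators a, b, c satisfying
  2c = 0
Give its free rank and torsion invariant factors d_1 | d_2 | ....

rank_ℚ(R)=1; free=3−1=2
SNF(R) diag = [2] → torsion [2]

Answer: M ≅ ℤ^2 ⊕ ℤ/2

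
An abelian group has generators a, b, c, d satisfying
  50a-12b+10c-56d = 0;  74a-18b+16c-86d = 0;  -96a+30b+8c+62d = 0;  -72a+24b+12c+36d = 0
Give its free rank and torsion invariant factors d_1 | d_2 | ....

Answer: M ≅ ℤ/2 ⊕ ℤ/2 ⊕ ℤ/6 ⊕ ℤ/12

Derivation:
rank_ℚ(R)=4; free=4−4=0
SNF(R) diag = [2, 2, 6, 12] → torsion [2, 2, 6, 12]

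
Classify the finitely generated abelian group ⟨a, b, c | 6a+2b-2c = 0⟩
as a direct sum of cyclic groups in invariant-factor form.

rank_ℚ(R)=1; free=3−1=2
SNF(R) diag = [2] → torsion [2]

Answer: M ≅ ℤ^2 ⊕ ℤ/2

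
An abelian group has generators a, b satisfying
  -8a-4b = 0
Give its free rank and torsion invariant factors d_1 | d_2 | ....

Answer: M ≅ ℤ^1 ⊕ ℤ/4

Derivation:
rank_ℚ(R)=1; free=2−1=1
SNF(R) diag = [4] → torsion [4]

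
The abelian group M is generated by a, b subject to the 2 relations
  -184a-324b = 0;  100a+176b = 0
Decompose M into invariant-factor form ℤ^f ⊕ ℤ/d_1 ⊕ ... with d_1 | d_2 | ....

Answer: M ≅ ℤ/4 ⊕ ℤ/4

Derivation:
rank_ℚ(R)=2; free=2−2=0
SNF(R) diag = [4, 4] → torsion [4, 4]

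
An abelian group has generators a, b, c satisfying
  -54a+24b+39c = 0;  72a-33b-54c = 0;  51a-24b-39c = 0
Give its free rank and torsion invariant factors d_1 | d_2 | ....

Answer: M ≅ ℤ/3 ⊕ ℤ/3 ⊕ ℤ/3

Derivation:
rank_ℚ(R)=3; free=3−3=0
SNF(R) diag = [3, 3, 3] → torsion [3, 3, 3]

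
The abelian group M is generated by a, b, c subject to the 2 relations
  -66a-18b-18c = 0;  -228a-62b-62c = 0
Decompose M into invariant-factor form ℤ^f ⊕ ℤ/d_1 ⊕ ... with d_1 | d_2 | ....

rank_ℚ(R)=2; free=3−2=1
SNF(R) diag = [2, 6] → torsion [2, 6]

Answer: M ≅ ℤ^1 ⊕ ℤ/2 ⊕ ℤ/6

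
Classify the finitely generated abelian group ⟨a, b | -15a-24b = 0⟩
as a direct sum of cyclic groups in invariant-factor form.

rank_ℚ(R)=1; free=2−1=1
SNF(R) diag = [3] → torsion [3]

Answer: M ≅ ℤ^1 ⊕ ℤ/3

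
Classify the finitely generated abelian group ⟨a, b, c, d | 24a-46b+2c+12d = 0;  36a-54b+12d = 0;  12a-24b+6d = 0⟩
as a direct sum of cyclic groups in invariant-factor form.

rank_ℚ(R)=3; free=4−3=1
SNF(R) diag = [2, 6, 6] → torsion [2, 6, 6]

Answer: M ≅ ℤ^1 ⊕ ℤ/2 ⊕ ℤ/6 ⊕ ℤ/6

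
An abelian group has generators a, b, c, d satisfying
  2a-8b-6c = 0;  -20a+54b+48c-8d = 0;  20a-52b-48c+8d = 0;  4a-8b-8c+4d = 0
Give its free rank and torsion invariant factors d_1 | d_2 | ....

Answer: M ≅ ℤ/2 ⊕ ℤ/2 ⊕ ℤ/4 ⊕ ℤ/4

Derivation:
rank_ℚ(R)=4; free=4−4=0
SNF(R) diag = [2, 2, 4, 4] → torsion [2, 2, 4, 4]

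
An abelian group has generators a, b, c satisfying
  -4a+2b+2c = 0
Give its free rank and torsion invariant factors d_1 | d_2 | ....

Answer: M ≅ ℤ^2 ⊕ ℤ/2

Derivation:
rank_ℚ(R)=1; free=3−1=2
SNF(R) diag = [2] → torsion [2]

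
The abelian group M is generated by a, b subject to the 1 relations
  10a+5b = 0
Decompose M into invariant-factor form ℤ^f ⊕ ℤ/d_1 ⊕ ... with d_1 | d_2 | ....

Answer: M ≅ ℤ^1 ⊕ ℤ/5

Derivation:
rank_ℚ(R)=1; free=2−1=1
SNF(R) diag = [5] → torsion [5]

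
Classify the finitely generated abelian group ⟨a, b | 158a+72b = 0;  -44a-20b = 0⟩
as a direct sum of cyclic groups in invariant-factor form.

Answer: M ≅ ℤ/2 ⊕ ℤ/4

Derivation:
rank_ℚ(R)=2; free=2−2=0
SNF(R) diag = [2, 4] → torsion [2, 4]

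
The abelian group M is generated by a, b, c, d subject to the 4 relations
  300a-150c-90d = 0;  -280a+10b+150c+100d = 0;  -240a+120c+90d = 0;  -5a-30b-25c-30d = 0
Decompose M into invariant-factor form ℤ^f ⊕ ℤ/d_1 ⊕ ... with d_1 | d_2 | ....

rank_ℚ(R)=4; free=4−4=0
SNF(R) diag = [5, 10, 30, 90] → torsion [5, 10, 30, 90]

Answer: M ≅ ℤ/5 ⊕ ℤ/10 ⊕ ℤ/30 ⊕ ℤ/90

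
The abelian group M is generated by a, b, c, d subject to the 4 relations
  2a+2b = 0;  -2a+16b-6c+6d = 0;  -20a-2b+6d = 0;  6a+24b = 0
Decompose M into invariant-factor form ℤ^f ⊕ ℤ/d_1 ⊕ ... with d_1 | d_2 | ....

rank_ℚ(R)=4; free=4−4=0
SNF(R) diag = [2, 6, 6, 18] → torsion [2, 6, 6, 18]

Answer: M ≅ ℤ/2 ⊕ ℤ/6 ⊕ ℤ/6 ⊕ ℤ/18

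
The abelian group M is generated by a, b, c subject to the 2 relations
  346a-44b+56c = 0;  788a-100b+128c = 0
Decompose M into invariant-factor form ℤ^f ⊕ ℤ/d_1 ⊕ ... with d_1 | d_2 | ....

rank_ℚ(R)=2; free=3−2=1
SNF(R) diag = [2, 4] → torsion [2, 4]

Answer: M ≅ ℤ^1 ⊕ ℤ/2 ⊕ ℤ/4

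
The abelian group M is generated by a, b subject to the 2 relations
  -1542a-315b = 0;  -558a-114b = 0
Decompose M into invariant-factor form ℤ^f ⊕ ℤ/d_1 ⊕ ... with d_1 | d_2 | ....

Answer: M ≅ ℤ/3 ⊕ ℤ/6

Derivation:
rank_ℚ(R)=2; free=2−2=0
SNF(R) diag = [3, 6] → torsion [3, 6]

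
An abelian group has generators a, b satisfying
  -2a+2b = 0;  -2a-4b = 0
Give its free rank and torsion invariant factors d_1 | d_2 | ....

Answer: M ≅ ℤ/2 ⊕ ℤ/6

Derivation:
rank_ℚ(R)=2; free=2−2=0
SNF(R) diag = [2, 6] → torsion [2, 6]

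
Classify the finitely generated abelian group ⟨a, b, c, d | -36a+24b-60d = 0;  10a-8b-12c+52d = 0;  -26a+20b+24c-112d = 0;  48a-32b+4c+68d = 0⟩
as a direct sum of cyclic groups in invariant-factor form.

rank_ℚ(R)=4; free=4−4=0
SNF(R) diag = [2, 4, 4, 12] → torsion [2, 4, 4, 12]

Answer: M ≅ ℤ/2 ⊕ ℤ/4 ⊕ ℤ/4 ⊕ ℤ/12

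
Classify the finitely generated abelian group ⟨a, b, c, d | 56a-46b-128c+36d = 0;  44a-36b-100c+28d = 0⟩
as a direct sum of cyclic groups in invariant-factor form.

rank_ℚ(R)=2; free=4−2=2
SNF(R) diag = [2, 4] → torsion [2, 4]

Answer: M ≅ ℤ^2 ⊕ ℤ/2 ⊕ ℤ/4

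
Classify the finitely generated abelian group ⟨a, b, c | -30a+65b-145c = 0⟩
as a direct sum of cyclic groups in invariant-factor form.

rank_ℚ(R)=1; free=3−1=2
SNF(R) diag = [5] → torsion [5]

Answer: M ≅ ℤ^2 ⊕ ℤ/5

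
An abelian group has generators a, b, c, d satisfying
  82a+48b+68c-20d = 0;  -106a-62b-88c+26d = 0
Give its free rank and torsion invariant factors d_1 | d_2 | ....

Answer: M ≅ ℤ^2 ⊕ ℤ/2 ⊕ ℤ/2

Derivation:
rank_ℚ(R)=2; free=4−2=2
SNF(R) diag = [2, 2] → torsion [2, 2]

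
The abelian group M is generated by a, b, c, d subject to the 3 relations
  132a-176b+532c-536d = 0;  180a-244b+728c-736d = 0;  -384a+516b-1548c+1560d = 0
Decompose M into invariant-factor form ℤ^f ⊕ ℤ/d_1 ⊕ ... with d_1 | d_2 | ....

rank_ℚ(R)=3; free=4−3=1
SNF(R) diag = [4, 12, 24] → torsion [4, 12, 24]

Answer: M ≅ ℤ^1 ⊕ ℤ/4 ⊕ ℤ/12 ⊕ ℤ/24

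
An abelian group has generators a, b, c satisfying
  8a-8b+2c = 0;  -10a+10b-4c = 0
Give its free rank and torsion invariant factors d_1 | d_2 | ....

Answer: M ≅ ℤ^1 ⊕ ℤ/2 ⊕ ℤ/6

Derivation:
rank_ℚ(R)=2; free=3−2=1
SNF(R) diag = [2, 6] → torsion [2, 6]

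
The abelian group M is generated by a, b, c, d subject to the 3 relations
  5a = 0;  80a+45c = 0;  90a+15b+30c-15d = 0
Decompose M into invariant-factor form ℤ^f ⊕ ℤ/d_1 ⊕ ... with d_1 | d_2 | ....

rank_ℚ(R)=3; free=4−3=1
SNF(R) diag = [5, 15, 45] → torsion [5, 15, 45]

Answer: M ≅ ℤ^1 ⊕ ℤ/5 ⊕ ℤ/15 ⊕ ℤ/45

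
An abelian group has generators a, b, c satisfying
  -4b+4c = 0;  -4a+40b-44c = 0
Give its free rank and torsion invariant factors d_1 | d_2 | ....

Answer: M ≅ ℤ^1 ⊕ ℤ/4 ⊕ ℤ/4

Derivation:
rank_ℚ(R)=2; free=3−2=1
SNF(R) diag = [4, 4] → torsion [4, 4]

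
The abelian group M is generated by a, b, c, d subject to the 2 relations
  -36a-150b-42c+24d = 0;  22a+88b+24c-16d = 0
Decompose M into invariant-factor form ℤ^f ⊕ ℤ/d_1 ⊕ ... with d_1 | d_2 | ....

Answer: M ≅ ℤ^2 ⊕ ℤ/2 ⊕ ℤ/6

Derivation:
rank_ℚ(R)=2; free=4−2=2
SNF(R) diag = [2, 6] → torsion [2, 6]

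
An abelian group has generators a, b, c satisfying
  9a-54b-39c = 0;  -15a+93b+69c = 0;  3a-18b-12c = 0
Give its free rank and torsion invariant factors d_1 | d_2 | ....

rank_ℚ(R)=3; free=3−3=0
SNF(R) diag = [3, 3, 3] → torsion [3, 3, 3]

Answer: M ≅ ℤ/3 ⊕ ℤ/3 ⊕ ℤ/3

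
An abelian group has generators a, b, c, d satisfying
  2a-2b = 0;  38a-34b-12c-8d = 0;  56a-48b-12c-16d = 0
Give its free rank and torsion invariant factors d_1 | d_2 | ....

rank_ℚ(R)=3; free=4−3=1
SNF(R) diag = [2, 4, 12] → torsion [2, 4, 12]

Answer: M ≅ ℤ^1 ⊕ ℤ/2 ⊕ ℤ/4 ⊕ ℤ/12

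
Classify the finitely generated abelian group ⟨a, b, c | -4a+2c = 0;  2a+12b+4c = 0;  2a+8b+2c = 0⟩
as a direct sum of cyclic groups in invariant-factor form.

Answer: M ≅ ℤ/2 ⊕ ℤ/2 ⊕ ℤ/4

Derivation:
rank_ℚ(R)=3; free=3−3=0
SNF(R) diag = [2, 2, 4] → torsion [2, 2, 4]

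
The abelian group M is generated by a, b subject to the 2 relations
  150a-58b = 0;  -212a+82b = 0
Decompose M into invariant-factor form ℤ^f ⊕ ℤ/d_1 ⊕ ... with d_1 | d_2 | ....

Answer: M ≅ ℤ/2 ⊕ ℤ/2

Derivation:
rank_ℚ(R)=2; free=2−2=0
SNF(R) diag = [2, 2] → torsion [2, 2]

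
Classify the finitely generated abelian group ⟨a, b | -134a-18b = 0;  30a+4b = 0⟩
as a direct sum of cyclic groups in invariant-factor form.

rank_ℚ(R)=2; free=2−2=0
SNF(R) diag = [2, 2] → torsion [2, 2]

Answer: M ≅ ℤ/2 ⊕ ℤ/2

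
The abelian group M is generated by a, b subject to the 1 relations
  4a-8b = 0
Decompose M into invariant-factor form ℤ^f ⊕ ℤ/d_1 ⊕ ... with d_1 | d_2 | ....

rank_ℚ(R)=1; free=2−1=1
SNF(R) diag = [4] → torsion [4]

Answer: M ≅ ℤ^1 ⊕ ℤ/4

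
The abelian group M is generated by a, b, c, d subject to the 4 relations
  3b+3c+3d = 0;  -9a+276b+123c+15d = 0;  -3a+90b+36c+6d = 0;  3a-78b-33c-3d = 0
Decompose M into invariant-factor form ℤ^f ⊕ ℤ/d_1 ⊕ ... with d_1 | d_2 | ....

Answer: M ≅ ℤ/3 ⊕ ℤ/3 ⊕ ℤ/9 ⊕ ℤ/18

Derivation:
rank_ℚ(R)=4; free=4−4=0
SNF(R) diag = [3, 3, 9, 18] → torsion [3, 3, 9, 18]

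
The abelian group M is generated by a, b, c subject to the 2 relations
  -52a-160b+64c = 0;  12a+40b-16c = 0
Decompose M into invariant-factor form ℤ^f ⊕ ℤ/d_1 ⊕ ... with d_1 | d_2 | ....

rank_ℚ(R)=2; free=3−2=1
SNF(R) diag = [4, 8] → torsion [4, 8]

Answer: M ≅ ℤ^1 ⊕ ℤ/4 ⊕ ℤ/8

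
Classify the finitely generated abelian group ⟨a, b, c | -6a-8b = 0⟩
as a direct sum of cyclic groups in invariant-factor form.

rank_ℚ(R)=1; free=3−1=2
SNF(R) diag = [2] → torsion [2]

Answer: M ≅ ℤ^2 ⊕ ℤ/2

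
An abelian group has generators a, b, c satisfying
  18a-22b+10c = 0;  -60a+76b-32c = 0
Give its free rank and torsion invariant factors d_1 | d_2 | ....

Answer: M ≅ ℤ^1 ⊕ ℤ/2 ⊕ ℤ/4

Derivation:
rank_ℚ(R)=2; free=3−2=1
SNF(R) diag = [2, 4] → torsion [2, 4]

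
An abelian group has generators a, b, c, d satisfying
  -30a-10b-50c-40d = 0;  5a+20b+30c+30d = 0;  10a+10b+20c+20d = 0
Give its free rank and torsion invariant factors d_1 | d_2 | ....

Answer: M ≅ ℤ^1 ⊕ ℤ/5 ⊕ ℤ/10 ⊕ ℤ/10

Derivation:
rank_ℚ(R)=3; free=4−3=1
SNF(R) diag = [5, 10, 10] → torsion [5, 10, 10]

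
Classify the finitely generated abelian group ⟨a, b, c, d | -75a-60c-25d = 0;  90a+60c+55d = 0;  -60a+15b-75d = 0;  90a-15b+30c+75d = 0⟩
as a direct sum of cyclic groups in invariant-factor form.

Answer: M ≅ ℤ/5 ⊕ ℤ/15 ⊕ ℤ/15 ⊕ ℤ/30

Derivation:
rank_ℚ(R)=4; free=4−4=0
SNF(R) diag = [5, 15, 15, 30] → torsion [5, 15, 15, 30]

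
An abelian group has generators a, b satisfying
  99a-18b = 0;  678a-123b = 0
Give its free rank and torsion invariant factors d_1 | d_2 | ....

Answer: M ≅ ℤ/3 ⊕ ℤ/9

Derivation:
rank_ℚ(R)=2; free=2−2=0
SNF(R) diag = [3, 9] → torsion [3, 9]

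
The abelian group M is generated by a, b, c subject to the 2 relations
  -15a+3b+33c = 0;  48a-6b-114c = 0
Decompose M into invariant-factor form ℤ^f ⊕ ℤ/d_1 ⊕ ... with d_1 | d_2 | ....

rank_ℚ(R)=2; free=3−2=1
SNF(R) diag = [3, 6] → torsion [3, 6]

Answer: M ≅ ℤ^1 ⊕ ℤ/3 ⊕ ℤ/6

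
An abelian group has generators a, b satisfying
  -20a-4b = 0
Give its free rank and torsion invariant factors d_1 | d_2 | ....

Answer: M ≅ ℤ^1 ⊕ ℤ/4

Derivation:
rank_ℚ(R)=1; free=2−1=1
SNF(R) diag = [4] → torsion [4]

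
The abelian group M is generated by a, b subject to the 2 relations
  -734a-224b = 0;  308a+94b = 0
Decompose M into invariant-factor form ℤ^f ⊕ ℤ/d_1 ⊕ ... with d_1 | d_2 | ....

rank_ℚ(R)=2; free=2−2=0
SNF(R) diag = [2, 2] → torsion [2, 2]

Answer: M ≅ ℤ/2 ⊕ ℤ/2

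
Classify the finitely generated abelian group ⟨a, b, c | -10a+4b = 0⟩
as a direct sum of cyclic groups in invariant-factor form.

Answer: M ≅ ℤ^2 ⊕ ℤ/2

Derivation:
rank_ℚ(R)=1; free=3−1=2
SNF(R) diag = [2] → torsion [2]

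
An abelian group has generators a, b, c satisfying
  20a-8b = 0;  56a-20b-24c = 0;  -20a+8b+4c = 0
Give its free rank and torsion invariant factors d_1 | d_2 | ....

rank_ℚ(R)=3; free=3−3=0
SNF(R) diag = [4, 4, 12] → torsion [4, 4, 12]

Answer: M ≅ ℤ/4 ⊕ ℤ/4 ⊕ ℤ/12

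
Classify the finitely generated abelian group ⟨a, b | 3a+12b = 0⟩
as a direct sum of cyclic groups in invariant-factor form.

Answer: M ≅ ℤ^1 ⊕ ℤ/3

Derivation:
rank_ℚ(R)=1; free=2−1=1
SNF(R) diag = [3] → torsion [3]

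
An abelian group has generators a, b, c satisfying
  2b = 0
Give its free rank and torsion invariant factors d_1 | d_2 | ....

Answer: M ≅ ℤ^2 ⊕ ℤ/2

Derivation:
rank_ℚ(R)=1; free=3−1=2
SNF(R) diag = [2] → torsion [2]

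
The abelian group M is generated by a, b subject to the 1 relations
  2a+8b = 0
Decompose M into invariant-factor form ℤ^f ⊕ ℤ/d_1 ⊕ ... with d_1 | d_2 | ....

rank_ℚ(R)=1; free=2−1=1
SNF(R) diag = [2] → torsion [2]

Answer: M ≅ ℤ^1 ⊕ ℤ/2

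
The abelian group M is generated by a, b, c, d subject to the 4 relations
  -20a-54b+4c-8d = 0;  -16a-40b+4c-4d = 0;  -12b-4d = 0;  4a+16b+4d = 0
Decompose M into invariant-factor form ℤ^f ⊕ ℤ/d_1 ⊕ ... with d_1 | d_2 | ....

Answer: M ≅ ℤ/2 ⊕ ℤ/4 ⊕ ℤ/4 ⊕ ℤ/4

Derivation:
rank_ℚ(R)=4; free=4−4=0
SNF(R) diag = [2, 4, 4, 4] → torsion [2, 4, 4, 4]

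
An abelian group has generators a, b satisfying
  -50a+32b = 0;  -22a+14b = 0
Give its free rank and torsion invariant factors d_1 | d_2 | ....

Answer: M ≅ ℤ/2 ⊕ ℤ/2

Derivation:
rank_ℚ(R)=2; free=2−2=0
SNF(R) diag = [2, 2] → torsion [2, 2]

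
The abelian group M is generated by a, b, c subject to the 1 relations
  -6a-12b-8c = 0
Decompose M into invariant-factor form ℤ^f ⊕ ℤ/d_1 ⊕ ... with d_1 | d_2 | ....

rank_ℚ(R)=1; free=3−1=2
SNF(R) diag = [2] → torsion [2]

Answer: M ≅ ℤ^2 ⊕ ℤ/2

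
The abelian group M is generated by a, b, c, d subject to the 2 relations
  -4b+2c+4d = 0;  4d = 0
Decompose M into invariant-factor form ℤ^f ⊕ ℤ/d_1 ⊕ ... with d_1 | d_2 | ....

Answer: M ≅ ℤ^2 ⊕ ℤ/2 ⊕ ℤ/4

Derivation:
rank_ℚ(R)=2; free=4−2=2
SNF(R) diag = [2, 4] → torsion [2, 4]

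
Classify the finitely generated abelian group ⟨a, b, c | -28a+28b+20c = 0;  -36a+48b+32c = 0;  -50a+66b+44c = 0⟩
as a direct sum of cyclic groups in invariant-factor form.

rank_ℚ(R)=3; free=3−3=0
SNF(R) diag = [2, 4, 4] → torsion [2, 4, 4]

Answer: M ≅ ℤ/2 ⊕ ℤ/4 ⊕ ℤ/4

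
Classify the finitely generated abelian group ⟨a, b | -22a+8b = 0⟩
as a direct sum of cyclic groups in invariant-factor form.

rank_ℚ(R)=1; free=2−1=1
SNF(R) diag = [2] → torsion [2]

Answer: M ≅ ℤ^1 ⊕ ℤ/2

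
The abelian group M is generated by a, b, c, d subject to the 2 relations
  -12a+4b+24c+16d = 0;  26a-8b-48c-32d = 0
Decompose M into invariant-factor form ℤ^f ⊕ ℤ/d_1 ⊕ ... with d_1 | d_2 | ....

rank_ℚ(R)=2; free=4−2=2
SNF(R) diag = [2, 4] → torsion [2, 4]

Answer: M ≅ ℤ^2 ⊕ ℤ/2 ⊕ ℤ/4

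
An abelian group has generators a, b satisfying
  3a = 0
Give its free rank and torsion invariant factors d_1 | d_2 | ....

Answer: M ≅ ℤ^1 ⊕ ℤ/3

Derivation:
rank_ℚ(R)=1; free=2−1=1
SNF(R) diag = [3] → torsion [3]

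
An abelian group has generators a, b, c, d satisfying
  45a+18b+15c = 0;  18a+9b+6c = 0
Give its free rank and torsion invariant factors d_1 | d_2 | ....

rank_ℚ(R)=2; free=4−2=2
SNF(R) diag = [3, 9] → torsion [3, 9]

Answer: M ≅ ℤ^2 ⊕ ℤ/3 ⊕ ℤ/9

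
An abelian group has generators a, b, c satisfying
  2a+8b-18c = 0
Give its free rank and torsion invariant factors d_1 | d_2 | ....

Answer: M ≅ ℤ^2 ⊕ ℤ/2

Derivation:
rank_ℚ(R)=1; free=3−1=2
SNF(R) diag = [2] → torsion [2]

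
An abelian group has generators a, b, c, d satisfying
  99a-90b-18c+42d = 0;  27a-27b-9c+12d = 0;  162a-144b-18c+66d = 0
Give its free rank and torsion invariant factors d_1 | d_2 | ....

Answer: M ≅ ℤ^1 ⊕ ℤ/3 ⊕ ℤ/9 ⊕ ℤ/18

Derivation:
rank_ℚ(R)=3; free=4−3=1
SNF(R) diag = [3, 9, 18] → torsion [3, 9, 18]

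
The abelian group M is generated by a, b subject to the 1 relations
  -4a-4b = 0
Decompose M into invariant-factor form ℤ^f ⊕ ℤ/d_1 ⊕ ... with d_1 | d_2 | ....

rank_ℚ(R)=1; free=2−1=1
SNF(R) diag = [4] → torsion [4]

Answer: M ≅ ℤ^1 ⊕ ℤ/4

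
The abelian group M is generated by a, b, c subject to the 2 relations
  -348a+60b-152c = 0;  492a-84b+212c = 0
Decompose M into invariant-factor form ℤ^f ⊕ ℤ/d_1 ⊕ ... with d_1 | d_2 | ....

Answer: M ≅ ℤ^1 ⊕ ℤ/4 ⊕ ℤ/12

Derivation:
rank_ℚ(R)=2; free=3−2=1
SNF(R) diag = [4, 12] → torsion [4, 12]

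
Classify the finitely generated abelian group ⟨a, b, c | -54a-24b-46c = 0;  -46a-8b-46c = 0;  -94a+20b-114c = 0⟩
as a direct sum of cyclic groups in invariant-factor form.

Answer: M ≅ ℤ/2 ⊕ ℤ/4 ⊕ ℤ/8

Derivation:
rank_ℚ(R)=3; free=3−3=0
SNF(R) diag = [2, 4, 8] → torsion [2, 4, 8]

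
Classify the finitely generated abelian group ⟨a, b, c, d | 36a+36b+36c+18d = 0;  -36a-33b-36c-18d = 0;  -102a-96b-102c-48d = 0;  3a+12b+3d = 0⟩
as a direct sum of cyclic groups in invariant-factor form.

rank_ℚ(R)=4; free=4−4=0
SNF(R) diag = [3, 3, 6, 18] → torsion [3, 3, 6, 18]

Answer: M ≅ ℤ/3 ⊕ ℤ/3 ⊕ ℤ/6 ⊕ ℤ/18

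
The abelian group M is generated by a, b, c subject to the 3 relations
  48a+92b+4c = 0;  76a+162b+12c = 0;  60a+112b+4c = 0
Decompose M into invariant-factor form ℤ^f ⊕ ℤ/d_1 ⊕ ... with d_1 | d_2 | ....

rank_ℚ(R)=3; free=3−3=0
SNF(R) diag = [2, 4, 4] → torsion [2, 4, 4]

Answer: M ≅ ℤ/2 ⊕ ℤ/4 ⊕ ℤ/4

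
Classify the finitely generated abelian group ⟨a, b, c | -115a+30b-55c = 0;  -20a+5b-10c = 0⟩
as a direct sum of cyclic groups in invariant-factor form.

rank_ℚ(R)=2; free=3−2=1
SNF(R) diag = [5, 5] → torsion [5, 5]

Answer: M ≅ ℤ^1 ⊕ ℤ/5 ⊕ ℤ/5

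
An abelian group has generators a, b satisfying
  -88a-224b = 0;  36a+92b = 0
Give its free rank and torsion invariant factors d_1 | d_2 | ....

rank_ℚ(R)=2; free=2−2=0
SNF(R) diag = [4, 8] → torsion [4, 8]

Answer: M ≅ ℤ/4 ⊕ ℤ/8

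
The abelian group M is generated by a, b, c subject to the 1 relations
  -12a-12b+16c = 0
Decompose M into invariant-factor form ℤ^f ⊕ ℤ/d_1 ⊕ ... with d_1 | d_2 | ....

Answer: M ≅ ℤ^2 ⊕ ℤ/4

Derivation:
rank_ℚ(R)=1; free=3−1=2
SNF(R) diag = [4] → torsion [4]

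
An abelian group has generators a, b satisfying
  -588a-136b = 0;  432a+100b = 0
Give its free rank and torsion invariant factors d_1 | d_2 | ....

rank_ℚ(R)=2; free=2−2=0
SNF(R) diag = [4, 12] → torsion [4, 12]

Answer: M ≅ ℤ/4 ⊕ ℤ/12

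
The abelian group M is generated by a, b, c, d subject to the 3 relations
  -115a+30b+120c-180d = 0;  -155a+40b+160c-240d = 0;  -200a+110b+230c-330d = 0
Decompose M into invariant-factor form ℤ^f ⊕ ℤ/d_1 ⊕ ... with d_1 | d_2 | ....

rank_ℚ(R)=3; free=4−3=1
SNF(R) diag = [5, 10, 30] → torsion [5, 10, 30]

Answer: M ≅ ℤ^1 ⊕ ℤ/5 ⊕ ℤ/10 ⊕ ℤ/30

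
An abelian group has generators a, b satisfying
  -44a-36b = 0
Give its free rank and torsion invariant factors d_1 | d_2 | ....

Answer: M ≅ ℤ^1 ⊕ ℤ/4

Derivation:
rank_ℚ(R)=1; free=2−1=1
SNF(R) diag = [4] → torsion [4]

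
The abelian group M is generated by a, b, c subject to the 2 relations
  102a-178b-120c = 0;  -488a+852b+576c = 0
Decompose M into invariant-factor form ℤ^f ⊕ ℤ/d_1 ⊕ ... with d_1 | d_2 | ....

Answer: M ≅ ℤ^1 ⊕ ℤ/2 ⊕ ℤ/4

Derivation:
rank_ℚ(R)=2; free=3−2=1
SNF(R) diag = [2, 4] → torsion [2, 4]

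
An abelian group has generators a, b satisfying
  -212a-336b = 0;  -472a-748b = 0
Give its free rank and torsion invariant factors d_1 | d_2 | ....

Answer: M ≅ ℤ/4 ⊕ ℤ/4

Derivation:
rank_ℚ(R)=2; free=2−2=0
SNF(R) diag = [4, 4] → torsion [4, 4]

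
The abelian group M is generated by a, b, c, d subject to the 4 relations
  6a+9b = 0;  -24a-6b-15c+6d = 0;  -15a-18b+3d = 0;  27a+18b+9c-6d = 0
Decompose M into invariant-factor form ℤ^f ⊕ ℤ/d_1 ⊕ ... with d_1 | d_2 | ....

rank_ℚ(R)=4; free=4−4=0
SNF(R) diag = [3, 3, 3, 9] → torsion [3, 3, 3, 9]

Answer: M ≅ ℤ/3 ⊕ ℤ/3 ⊕ ℤ/3 ⊕ ℤ/9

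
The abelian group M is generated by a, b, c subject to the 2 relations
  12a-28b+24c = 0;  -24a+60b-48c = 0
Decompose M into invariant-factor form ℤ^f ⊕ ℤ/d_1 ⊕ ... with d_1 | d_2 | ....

Answer: M ≅ ℤ^1 ⊕ ℤ/4 ⊕ ℤ/12

Derivation:
rank_ℚ(R)=2; free=3−2=1
SNF(R) diag = [4, 12] → torsion [4, 12]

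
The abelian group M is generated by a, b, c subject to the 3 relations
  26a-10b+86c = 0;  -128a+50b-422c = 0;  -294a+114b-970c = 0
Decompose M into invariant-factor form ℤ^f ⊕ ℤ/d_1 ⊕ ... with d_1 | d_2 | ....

rank_ℚ(R)=3; free=3−3=0
SNF(R) diag = [2, 2, 4] → torsion [2, 2, 4]

Answer: M ≅ ℤ/2 ⊕ ℤ/2 ⊕ ℤ/4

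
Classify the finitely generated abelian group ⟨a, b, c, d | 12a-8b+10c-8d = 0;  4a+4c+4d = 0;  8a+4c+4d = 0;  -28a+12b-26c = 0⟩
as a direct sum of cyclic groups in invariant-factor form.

Answer: M ≅ ℤ/2 ⊕ ℤ/4 ⊕ ℤ/4 ⊕ ℤ/4

Derivation:
rank_ℚ(R)=4; free=4−4=0
SNF(R) diag = [2, 4, 4, 4] → torsion [2, 4, 4, 4]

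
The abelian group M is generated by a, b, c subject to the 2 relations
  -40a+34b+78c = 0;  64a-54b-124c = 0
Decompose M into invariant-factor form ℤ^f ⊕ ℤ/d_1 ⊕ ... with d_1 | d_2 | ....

rank_ℚ(R)=2; free=3−2=1
SNF(R) diag = [2, 2] → torsion [2, 2]

Answer: M ≅ ℤ^1 ⊕ ℤ/2 ⊕ ℤ/2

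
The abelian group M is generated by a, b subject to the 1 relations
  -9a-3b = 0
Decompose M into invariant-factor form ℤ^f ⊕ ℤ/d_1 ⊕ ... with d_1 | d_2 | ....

rank_ℚ(R)=1; free=2−1=1
SNF(R) diag = [3] → torsion [3]

Answer: M ≅ ℤ^1 ⊕ ℤ/3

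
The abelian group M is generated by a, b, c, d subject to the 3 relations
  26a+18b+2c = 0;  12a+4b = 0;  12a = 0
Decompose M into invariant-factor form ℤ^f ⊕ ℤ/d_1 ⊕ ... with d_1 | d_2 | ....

rank_ℚ(R)=3; free=4−3=1
SNF(R) diag = [2, 4, 12] → torsion [2, 4, 12]

Answer: M ≅ ℤ^1 ⊕ ℤ/2 ⊕ ℤ/4 ⊕ ℤ/12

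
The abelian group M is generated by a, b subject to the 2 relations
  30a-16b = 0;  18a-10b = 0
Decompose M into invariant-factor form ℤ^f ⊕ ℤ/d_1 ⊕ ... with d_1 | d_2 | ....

rank_ℚ(R)=2; free=2−2=0
SNF(R) diag = [2, 6] → torsion [2, 6]

Answer: M ≅ ℤ/2 ⊕ ℤ/6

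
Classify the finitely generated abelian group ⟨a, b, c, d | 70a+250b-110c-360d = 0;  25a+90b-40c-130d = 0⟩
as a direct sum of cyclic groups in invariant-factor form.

Answer: M ≅ ℤ^2 ⊕ ℤ/5 ⊕ ℤ/10

Derivation:
rank_ℚ(R)=2; free=4−2=2
SNF(R) diag = [5, 10] → torsion [5, 10]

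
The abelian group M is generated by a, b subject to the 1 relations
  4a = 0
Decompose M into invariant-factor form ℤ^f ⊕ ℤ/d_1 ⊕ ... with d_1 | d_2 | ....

Answer: M ≅ ℤ^1 ⊕ ℤ/4

Derivation:
rank_ℚ(R)=1; free=2−1=1
SNF(R) diag = [4] → torsion [4]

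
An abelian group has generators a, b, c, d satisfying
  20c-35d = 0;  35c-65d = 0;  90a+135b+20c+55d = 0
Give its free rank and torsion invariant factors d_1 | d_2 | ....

rank_ℚ(R)=3; free=4−3=1
SNF(R) diag = [5, 15, 45] → torsion [5, 15, 45]

Answer: M ≅ ℤ^1 ⊕ ℤ/5 ⊕ ℤ/15 ⊕ ℤ/45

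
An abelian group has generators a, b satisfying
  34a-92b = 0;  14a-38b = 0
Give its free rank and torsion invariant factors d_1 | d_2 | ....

rank_ℚ(R)=2; free=2−2=0
SNF(R) diag = [2, 2] → torsion [2, 2]

Answer: M ≅ ℤ/2 ⊕ ℤ/2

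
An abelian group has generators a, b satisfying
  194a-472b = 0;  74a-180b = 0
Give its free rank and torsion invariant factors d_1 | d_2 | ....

rank_ℚ(R)=2; free=2−2=0
SNF(R) diag = [2, 4] → torsion [2, 4]

Answer: M ≅ ℤ/2 ⊕ ℤ/4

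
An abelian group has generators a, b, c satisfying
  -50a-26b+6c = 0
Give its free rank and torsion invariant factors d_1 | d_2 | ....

rank_ℚ(R)=1; free=3−1=2
SNF(R) diag = [2] → torsion [2]

Answer: M ≅ ℤ^2 ⊕ ℤ/2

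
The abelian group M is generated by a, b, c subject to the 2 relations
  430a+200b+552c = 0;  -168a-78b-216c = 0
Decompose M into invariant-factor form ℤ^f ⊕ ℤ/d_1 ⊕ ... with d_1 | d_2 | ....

Answer: M ≅ ℤ^1 ⊕ ℤ/2 ⊕ ℤ/6

Derivation:
rank_ℚ(R)=2; free=3−2=1
SNF(R) diag = [2, 6] → torsion [2, 6]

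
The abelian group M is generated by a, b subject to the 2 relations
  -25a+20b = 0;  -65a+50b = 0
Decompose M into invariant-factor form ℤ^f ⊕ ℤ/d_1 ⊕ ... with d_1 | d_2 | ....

rank_ℚ(R)=2; free=2−2=0
SNF(R) diag = [5, 10] → torsion [5, 10]

Answer: M ≅ ℤ/5 ⊕ ℤ/10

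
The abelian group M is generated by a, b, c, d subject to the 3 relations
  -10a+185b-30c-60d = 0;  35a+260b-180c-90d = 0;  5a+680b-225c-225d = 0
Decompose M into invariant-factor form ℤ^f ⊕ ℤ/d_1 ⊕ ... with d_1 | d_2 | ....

rank_ℚ(R)=3; free=4−3=1
SNF(R) diag = [5, 15, 45] → torsion [5, 15, 45]

Answer: M ≅ ℤ^1 ⊕ ℤ/5 ⊕ ℤ/15 ⊕ ℤ/45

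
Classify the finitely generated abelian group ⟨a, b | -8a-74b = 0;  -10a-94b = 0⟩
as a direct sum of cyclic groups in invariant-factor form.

rank_ℚ(R)=2; free=2−2=0
SNF(R) diag = [2, 6] → torsion [2, 6]

Answer: M ≅ ℤ/2 ⊕ ℤ/6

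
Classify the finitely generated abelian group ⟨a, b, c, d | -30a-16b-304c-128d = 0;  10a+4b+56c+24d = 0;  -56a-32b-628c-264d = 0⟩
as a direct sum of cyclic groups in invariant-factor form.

rank_ℚ(R)=3; free=4−3=1
SNF(R) diag = [2, 4, 12] → torsion [2, 4, 12]

Answer: M ≅ ℤ^1 ⊕ ℤ/2 ⊕ ℤ/4 ⊕ ℤ/12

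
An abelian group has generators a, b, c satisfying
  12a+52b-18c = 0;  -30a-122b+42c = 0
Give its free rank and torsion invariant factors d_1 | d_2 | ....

rank_ℚ(R)=2; free=3−2=1
SNF(R) diag = [2, 6] → torsion [2, 6]

Answer: M ≅ ℤ^1 ⊕ ℤ/2 ⊕ ℤ/6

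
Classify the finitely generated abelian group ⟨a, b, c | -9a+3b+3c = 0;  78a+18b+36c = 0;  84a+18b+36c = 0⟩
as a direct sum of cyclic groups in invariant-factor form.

Answer: M ≅ ℤ/3 ⊕ ℤ/6 ⊕ ℤ/18

Derivation:
rank_ℚ(R)=3; free=3−3=0
SNF(R) diag = [3, 6, 18] → torsion [3, 6, 18]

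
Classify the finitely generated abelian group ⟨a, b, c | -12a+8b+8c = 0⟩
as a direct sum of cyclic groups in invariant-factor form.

Answer: M ≅ ℤ^2 ⊕ ℤ/4

Derivation:
rank_ℚ(R)=1; free=3−1=2
SNF(R) diag = [4] → torsion [4]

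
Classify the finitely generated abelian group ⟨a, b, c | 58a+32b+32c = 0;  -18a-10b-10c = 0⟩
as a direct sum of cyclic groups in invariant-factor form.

rank_ℚ(R)=2; free=3−2=1
SNF(R) diag = [2, 2] → torsion [2, 2]

Answer: M ≅ ℤ^1 ⊕ ℤ/2 ⊕ ℤ/2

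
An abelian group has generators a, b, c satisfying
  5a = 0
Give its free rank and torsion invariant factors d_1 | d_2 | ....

Answer: M ≅ ℤ^2 ⊕ ℤ/5

Derivation:
rank_ℚ(R)=1; free=3−1=2
SNF(R) diag = [5] → torsion [5]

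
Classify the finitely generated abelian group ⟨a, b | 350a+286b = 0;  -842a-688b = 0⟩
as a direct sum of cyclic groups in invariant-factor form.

rank_ℚ(R)=2; free=2−2=0
SNF(R) diag = [2, 6] → torsion [2, 6]

Answer: M ≅ ℤ/2 ⊕ ℤ/6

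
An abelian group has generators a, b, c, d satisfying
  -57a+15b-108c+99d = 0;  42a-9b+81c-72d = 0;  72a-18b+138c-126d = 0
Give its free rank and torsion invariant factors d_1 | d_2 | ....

Answer: M ≅ ℤ^1 ⊕ ℤ/3 ⊕ ℤ/3 ⊕ ℤ/6

Derivation:
rank_ℚ(R)=3; free=4−3=1
SNF(R) diag = [3, 3, 6] → torsion [3, 3, 6]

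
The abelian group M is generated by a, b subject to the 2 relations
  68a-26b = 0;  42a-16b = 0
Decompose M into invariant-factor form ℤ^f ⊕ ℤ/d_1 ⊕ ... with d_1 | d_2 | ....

Answer: M ≅ ℤ/2 ⊕ ℤ/2

Derivation:
rank_ℚ(R)=2; free=2−2=0
SNF(R) diag = [2, 2] → torsion [2, 2]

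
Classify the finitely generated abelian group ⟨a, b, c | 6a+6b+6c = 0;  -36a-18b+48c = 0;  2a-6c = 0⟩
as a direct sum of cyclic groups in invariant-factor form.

Answer: M ≅ ℤ/2 ⊕ ℤ/6 ⊕ ℤ/12

Derivation:
rank_ℚ(R)=3; free=3−3=0
SNF(R) diag = [2, 6, 12] → torsion [2, 6, 12]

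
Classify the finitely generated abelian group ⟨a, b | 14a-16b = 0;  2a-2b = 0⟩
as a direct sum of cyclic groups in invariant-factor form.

Answer: M ≅ ℤ/2 ⊕ ℤ/2

Derivation:
rank_ℚ(R)=2; free=2−2=0
SNF(R) diag = [2, 2] → torsion [2, 2]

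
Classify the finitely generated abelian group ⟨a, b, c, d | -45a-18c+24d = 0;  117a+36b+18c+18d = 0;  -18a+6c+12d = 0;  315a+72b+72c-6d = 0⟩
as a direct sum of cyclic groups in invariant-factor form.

rank_ℚ(R)=4; free=4−4=0
SNF(R) diag = [3, 6, 18, 36] → torsion [3, 6, 18, 36]

Answer: M ≅ ℤ/3 ⊕ ℤ/6 ⊕ ℤ/18 ⊕ ℤ/36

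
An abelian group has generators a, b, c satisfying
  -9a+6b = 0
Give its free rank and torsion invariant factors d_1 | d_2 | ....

Answer: M ≅ ℤ^2 ⊕ ℤ/3

Derivation:
rank_ℚ(R)=1; free=3−1=2
SNF(R) diag = [3] → torsion [3]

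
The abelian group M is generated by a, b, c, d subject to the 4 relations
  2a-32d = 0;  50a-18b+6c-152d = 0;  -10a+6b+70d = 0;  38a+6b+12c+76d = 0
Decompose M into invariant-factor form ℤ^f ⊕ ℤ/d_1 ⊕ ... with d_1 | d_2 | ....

rank_ℚ(R)=4; free=4−4=0
SNF(R) diag = [2, 6, 6, 18] → torsion [2, 6, 6, 18]

Answer: M ≅ ℤ/2 ⊕ ℤ/6 ⊕ ℤ/6 ⊕ ℤ/18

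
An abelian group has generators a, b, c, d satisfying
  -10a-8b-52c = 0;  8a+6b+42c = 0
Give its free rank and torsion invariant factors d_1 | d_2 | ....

Answer: M ≅ ℤ^2 ⊕ ℤ/2 ⊕ ℤ/2

Derivation:
rank_ℚ(R)=2; free=4−2=2
SNF(R) diag = [2, 2] → torsion [2, 2]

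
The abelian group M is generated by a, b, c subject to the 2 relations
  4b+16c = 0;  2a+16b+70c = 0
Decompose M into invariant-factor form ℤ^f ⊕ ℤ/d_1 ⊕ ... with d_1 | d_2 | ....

Answer: M ≅ ℤ^1 ⊕ ℤ/2 ⊕ ℤ/4

Derivation:
rank_ℚ(R)=2; free=3−2=1
SNF(R) diag = [2, 4] → torsion [2, 4]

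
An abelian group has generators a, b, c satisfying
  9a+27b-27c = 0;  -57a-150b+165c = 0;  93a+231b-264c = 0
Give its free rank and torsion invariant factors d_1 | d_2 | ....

Answer: M ≅ ℤ/3 ⊕ ℤ/9 ⊕ ℤ/9

Derivation:
rank_ℚ(R)=3; free=3−3=0
SNF(R) diag = [3, 9, 9] → torsion [3, 9, 9]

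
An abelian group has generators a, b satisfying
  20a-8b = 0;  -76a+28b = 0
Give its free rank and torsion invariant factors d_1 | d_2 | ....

Answer: M ≅ ℤ/4 ⊕ ℤ/12

Derivation:
rank_ℚ(R)=2; free=2−2=0
SNF(R) diag = [4, 12] → torsion [4, 12]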